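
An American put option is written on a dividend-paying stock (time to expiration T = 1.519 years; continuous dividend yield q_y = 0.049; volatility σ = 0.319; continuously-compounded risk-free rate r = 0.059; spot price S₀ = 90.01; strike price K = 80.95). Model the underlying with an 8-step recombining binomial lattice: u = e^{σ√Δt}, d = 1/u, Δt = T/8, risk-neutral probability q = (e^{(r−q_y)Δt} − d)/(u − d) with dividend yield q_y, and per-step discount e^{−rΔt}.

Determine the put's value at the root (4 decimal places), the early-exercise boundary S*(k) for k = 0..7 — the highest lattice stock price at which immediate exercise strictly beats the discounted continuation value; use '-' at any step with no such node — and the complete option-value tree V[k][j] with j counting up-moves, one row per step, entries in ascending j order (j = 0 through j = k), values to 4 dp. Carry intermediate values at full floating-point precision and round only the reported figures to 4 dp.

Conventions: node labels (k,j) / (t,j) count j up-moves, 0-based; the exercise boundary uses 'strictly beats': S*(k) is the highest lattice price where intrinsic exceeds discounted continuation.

Δt=0.18987  u=1.14913  d=0.87023  q=0.47212  discount=0.98886
step 8 (expiry): payoffs max(K−S,0) = 51.3464 41.8586 29.3300 12.7861 0.0000 0.0000 0.0000 0.0000 0.0000
step 7: (k=7,j=0): S=34.0183, K−S=46.9317, hold=46.3449 ⇒ V=46.9317 exercise | (k=7,j=1): S=44.9210, K−S=36.0290, hold=35.5432 ⇒ V=36.0290 exercise | (k=7,j=2): S=59.3179, K−S=21.6321, hold=21.2796 ⇒ V=21.6321 exercise | (k=7,j=3): S=78.3290, K−S=2.6210, hold=6.6744 ⇒ V=6.6744 continue | (k=7,j=4): S=103.4330, K−S=0.0000, hold=0.0000 ⇒ V=0.0000 continue | (k=7,j=5): S=136.5827, K−S=0.0000, hold=0.0000 ⇒ V=0.0000 continue | (k=7,j=6): S=180.3567, K−S=0.0000, hold=0.0000 ⇒ V=0.0000 continue | (k=7,j=7): S=238.1600, K−S=0.0000, hold=0.0000 ⇒ V=0.0000 continue  boundary S*=59.3179
step 6: (k=6,j=0): S=39.0914, K−S=41.8586, hold=41.3188 ⇒ V=41.8586 exercise | (k=6,j=1): S=51.6200, K−S=29.3300, hold=28.9063 ⇒ V=29.3300 exercise | (k=6,j=2): S=68.1639, K−S=12.7861, hold=14.4079 ⇒ V=14.4079 continue | (k=6,j=3): S=90.0100, K−S=0.0000, hold=3.4840 ⇒ V=3.4840 continue | (k=6,j=4): S=118.8577, K−S=0.0000, hold=0.0000 ⇒ V=0.0000 continue | (k=6,j=5): S=156.9509, K−S=0.0000, hold=0.0000 ⇒ V=0.0000 continue | (k=6,j=6): S=207.2529, K−S=0.0000, hold=0.0000 ⇒ V=0.0000 continue  boundary S*=51.6200
step 5: (k=5,j=0): S=44.9210, K−S=36.0290, hold=35.5432 ⇒ V=36.0290 exercise | (k=5,j=1): S=59.3179, K−S=21.6321, hold=22.0368 ⇒ V=22.0368 continue | (k=5,j=2): S=78.3290, K−S=2.6210, hold=9.1475 ⇒ V=9.1475 continue | (k=5,j=3): S=103.4330, K−S=0.0000, hold=1.8187 ⇒ V=1.8187 continue | (k=5,j=4): S=136.5827, K−S=0.0000, hold=0.0000 ⇒ V=0.0000 continue | (k=5,j=5): S=180.3567, K−S=0.0000, hold=0.0000 ⇒ V=0.0000 continue  boundary S*=44.9210
step 4: (k=4,j=0): S=51.6200, K−S=29.3300, hold=29.0952 ⇒ V=29.3300 exercise | (k=4,j=1): S=68.1639, K−S=12.7861, hold=15.7738 ⇒ V=15.7738 continue | (k=4,j=2): S=90.0100, K−S=0.0000, hold=5.6240 ⇒ V=5.6240 continue | (k=4,j=3): S=118.8577, K−S=0.0000, hold=0.9493 ⇒ V=0.9493 continue | (k=4,j=4): S=156.9509, K−S=0.0000, hold=0.0000 ⇒ V=0.0000 continue  boundary S*=51.6200
step 3: (k=3,j=0): S=59.3179, K−S=21.6321, hold=22.6744 ⇒ V=22.6744 continue | (k=3,j=1): S=78.3290, K−S=2.6210, hold=10.8596 ⇒ V=10.8596 continue | (k=3,j=2): S=103.4330, K−S=0.0000, hold=3.3790 ⇒ V=3.3790 continue | (k=3,j=3): S=136.5827, K−S=0.0000, hold=0.4956 ⇒ V=0.4956 continue  boundary S*=-
step 2: (k=2,j=0): S=68.1639, K−S=12.7861, hold=16.9059 ⇒ V=16.9059 continue | (k=2,j=1): S=90.0100, K−S=0.0000, hold=7.2462 ⇒ V=7.2462 continue | (k=2,j=2): S=118.8577, K−S=0.0000, hold=1.9952 ⇒ V=1.9952 continue  boundary S*=-
step 1: (k=1,j=0): S=78.3290, K−S=2.6210, hold=12.2079 ⇒ V=12.2079 continue | (k=1,j=1): S=103.4330, K−S=0.0000, hold=4.7140 ⇒ V=4.7140 continue  boundary S*=-
step 0: (k=0,j=0): S=90.0100, K−S=0.0000, hold=8.5733 ⇒ V=8.5733 continue  boundary S*=-

price = 8.5733
boundary = - - - - 51.6200 44.9210 51.6200 59.3179
tree:
8.5733
12.2079 4.7140
16.9059 7.2462 1.9952
22.6744 10.8596 3.3790 0.4956
29.3300 15.7738 5.6240 0.9493 0.0000
36.0290 22.0368 9.1475 1.8187 0.0000 0.0000
41.8586 29.3300 14.4079 3.4840 0.0000 0.0000 0.0000
46.9317 36.0290 21.6321 6.6744 0.0000 0.0000 0.0000 0.0000
51.3464 41.8586 29.3300 12.7861 0.0000 0.0000 0.0000 0.0000 0.0000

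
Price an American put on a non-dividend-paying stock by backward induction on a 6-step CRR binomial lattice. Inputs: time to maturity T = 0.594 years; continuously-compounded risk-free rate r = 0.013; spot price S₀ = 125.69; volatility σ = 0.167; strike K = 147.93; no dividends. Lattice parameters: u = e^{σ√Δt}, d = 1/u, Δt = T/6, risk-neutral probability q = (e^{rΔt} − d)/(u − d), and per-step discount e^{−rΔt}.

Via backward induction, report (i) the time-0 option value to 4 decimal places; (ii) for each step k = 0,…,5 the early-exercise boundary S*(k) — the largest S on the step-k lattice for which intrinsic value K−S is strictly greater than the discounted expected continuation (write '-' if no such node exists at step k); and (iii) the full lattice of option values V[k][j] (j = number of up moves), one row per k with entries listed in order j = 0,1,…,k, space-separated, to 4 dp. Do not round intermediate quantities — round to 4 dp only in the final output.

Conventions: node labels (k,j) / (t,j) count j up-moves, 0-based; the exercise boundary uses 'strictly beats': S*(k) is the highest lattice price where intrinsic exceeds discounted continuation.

price = 22.6374
boundary = - 119.2561 113.1515 119.2561 125.6900 132.4710
tree:
22.6374
28.6739 16.6379
34.7785 22.3261 10.9725
40.5705 28.6739 16.0133 5.9421
46.0661 34.7785 22.2400 9.8059 2.0800
51.2804 40.5705 28.6739 15.4590 4.1581 0.0000
56.2278 46.0661 34.7785 22.2400 8.3121 0.0000 0.0000

params: Δt=0.09900 u=1.05395 d=0.94881 q=0.49912 e^(-rΔt)=0.99871
t_6 payoffs: 56.2278 46.0661 34.7785 22.2400 8.3121 0.0000 0.0000
t_5: node(5,0) S=96.6496 payoff=51.2804 vs cont=51.0901 → 51.2804 [stop]  node(5,1) S=107.3595 payoff=40.5705 vs cont=40.3803 → 40.5705 [stop]  node(5,2) S=119.2561 payoff=28.6739 vs cont=28.4836 → 28.6739 [stop]  node(5,3) S=132.4710 payoff=15.4590 vs cont=15.2687 → 15.4590 [stop]  node(5,4) S=147.1503 payoff=0.7797 vs cont=4.1581 → 4.1581 [wait]  node(5,5) S=163.4562 payoff=0.0000 vs cont=0.0000 → 0.0000 [wait]  ⇒ S*(5)=132.4710
t_4: node(4,0) S=101.8639 payoff=46.0661 vs cont=45.8759 → 46.0661 [stop]  node(4,1) S=113.1515 payoff=34.7785 vs cont=34.5882 → 34.7785 [stop]  node(4,2) S=125.6900 payoff=22.2400 vs cont=22.0497 → 22.2400 [stop]  node(4,3) S=139.6179 payoff=8.3121 vs cont=9.8059 → 9.8059 [wait]  node(4,4) S=155.0891 payoff=0.0000 vs cont=2.0800 → 2.0800 [wait]  ⇒ S*(4)=125.6900
t_3: node(3,0) S=107.3595 payoff=40.5705 vs cont=40.3803 → 40.5705 [stop]  node(3,1) S=119.2561 payoff=28.6739 vs cont=28.4836 → 28.6739 [stop]  node(3,2) S=132.4710 payoff=15.4590 vs cont=16.0133 → 16.0133 [wait]  node(3,3) S=147.1503 payoff=0.7797 vs cont=5.9421 → 5.9421 [wait]  ⇒ S*(3)=119.2561
t_2: node(2,0) S=113.1515 payoff=34.7785 vs cont=34.5882 → 34.7785 [stop]  node(2,1) S=125.6900 payoff=22.2400 vs cont=22.3261 → 22.3261 [wait]  node(2,2) S=139.6179 payoff=8.3121 vs cont=10.9725 → 10.9725 [wait]  ⇒ S*(2)=113.1515
t_1: node(1,0) S=119.2561 payoff=28.6739 vs cont=28.5265 → 28.6739 [stop]  node(1,1) S=132.4710 payoff=15.4590 vs cont=16.6379 → 16.6379 [wait]  ⇒ S*(1)=119.2561
t_0: node(0,0) S=125.6900 payoff=22.2400 vs cont=22.6374 → 22.6374 [wait]  ⇒ S*(0)=-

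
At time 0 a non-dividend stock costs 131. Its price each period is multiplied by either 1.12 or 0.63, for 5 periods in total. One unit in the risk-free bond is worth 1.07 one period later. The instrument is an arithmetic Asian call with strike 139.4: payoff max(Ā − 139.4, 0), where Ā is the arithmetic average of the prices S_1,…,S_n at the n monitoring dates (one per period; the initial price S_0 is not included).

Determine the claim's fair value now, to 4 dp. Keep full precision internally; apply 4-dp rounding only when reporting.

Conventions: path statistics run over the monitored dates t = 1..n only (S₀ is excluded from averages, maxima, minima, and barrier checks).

Under the martingale measure an up-move has probability p* = 0.8980; value the claim as the probability-weighted average of per-path payoffs, discounted 5 periods at R = 1.07.
Enumerate all 2^5 = 32 price paths (U = up ×1.12, D = down ×0.63); each path with k up-moves has probability p*^k·(1−p*)^(5−k).
DDDDD: Ā=40.1835, payoff=0.0000, prob=0.000011
UDDDD: Ā=71.4373, payoff=0.0000, prob=0.000097
DUDDD: Ā=58.5993, payoff=0.0000, prob=0.000097
UUDDD: Ā=104.1765, payoff=0.0000, prob=0.000857
DDUDD: Ā=50.5113, payoff=0.0000, prob=0.000097
UDUDD: Ā=89.7979, payoff=0.0000, prob=0.000857
DUUDD: Ā=76.9599, payoff=0.0000, prob=0.000857
UUUDD: Ā=136.8177, payoff=0.0000, prob=0.007539
DDDUD: Ā=45.4159, payoff=0.0000, prob=0.000097
UDDUD: Ā=80.7394, payoff=0.0000, prob=0.000857
DUDUD: Ā=67.9014, payoff=0.0000, prob=0.000857
UUDUD: Ā=120.7137, payoff=0.0000, prob=0.007539
DDUUD: Ā=59.8135, payoff=0.0000, prob=0.000857
UDUUD: Ā=106.3351, payoff=0.0000, prob=0.007539
DUUUD: Ā=93.4971, payoff=0.0000, prob=0.007539
UUUUD: Ā=166.2171, payoff=26.8171, prob=0.066344
DDDDU: Ā=42.2058, payoff=0.0000, prob=0.000097
UDDDU: Ā=75.0326, payoff=0.0000, prob=0.000857
DUDDU: Ā=62.1946, payoff=0.0000, prob=0.000857
UUDDU: Ā=110.5682, payoff=0.0000, prob=0.007539
DDUDU: Ā=54.1067, payoff=0.0000, prob=0.000857
UDUDU: Ā=96.1896, payoff=0.0000, prob=0.007539
DUUDU: Ā=83.3516, payoff=0.0000, prob=0.007539
UUUDU: Ā=148.1806, payoff=8.7806, prob=0.066344
DDDUU: Ā=49.0113, payoff=0.0000, prob=0.000857
UDDUU: Ā=87.1311, payoff=0.0000, prob=0.007539
DUDUU: Ā=74.2931, payoff=0.0000, prob=0.007539
UUDUU: Ā=132.0767, payoff=0.0000, prob=0.066344
DDUUU: Ā=66.2052, payoff=0.0000, prob=0.007539
UDUUU: Ā=117.6981, payoff=0.0000, prob=0.066344
DUUUU: Ā=104.8601, payoff=0.0000, prob=0.066344
UUUUU: Ā=186.4180, payoff=47.0180, prob=0.583825
Price = Σ prob·payoff / R^5 = 29.811965 / 1.402552 = 21.2555

price = 21.2555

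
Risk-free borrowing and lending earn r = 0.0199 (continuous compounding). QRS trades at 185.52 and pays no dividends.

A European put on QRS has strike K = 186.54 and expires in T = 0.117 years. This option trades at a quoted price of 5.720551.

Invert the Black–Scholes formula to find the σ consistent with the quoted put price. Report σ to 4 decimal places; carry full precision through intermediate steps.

sigma = 0.2139

At σ = 0.2139 the Black–Scholes value reproduces the quote:
σ√T = 0.2139·√0.117 = 0.073165
d₁ = (ln(S/K) + (r+σ²/2)T) / (σ√T) = (ln(185.52/186.54) + (0.0199+0.2139²/2)·0.117) / 0.073165 = (-0.005483 + 0.005005) / 0.073165 = -0.006535
d₂ = d₁ − σ√T = -0.006535 − 0.073165 = -0.079700
e^{−rT} = 0.997674
N(−d₁) = 0.502607,  N(−d₂) = 0.531762
V = K·e^{−rT}·N(−d₂) − S·N(−d₁) = 98.964218 − 93.243667 = 5.720551 (equal to the quote); since ∂V/∂σ > 0 for all σ, the implied volatility is unique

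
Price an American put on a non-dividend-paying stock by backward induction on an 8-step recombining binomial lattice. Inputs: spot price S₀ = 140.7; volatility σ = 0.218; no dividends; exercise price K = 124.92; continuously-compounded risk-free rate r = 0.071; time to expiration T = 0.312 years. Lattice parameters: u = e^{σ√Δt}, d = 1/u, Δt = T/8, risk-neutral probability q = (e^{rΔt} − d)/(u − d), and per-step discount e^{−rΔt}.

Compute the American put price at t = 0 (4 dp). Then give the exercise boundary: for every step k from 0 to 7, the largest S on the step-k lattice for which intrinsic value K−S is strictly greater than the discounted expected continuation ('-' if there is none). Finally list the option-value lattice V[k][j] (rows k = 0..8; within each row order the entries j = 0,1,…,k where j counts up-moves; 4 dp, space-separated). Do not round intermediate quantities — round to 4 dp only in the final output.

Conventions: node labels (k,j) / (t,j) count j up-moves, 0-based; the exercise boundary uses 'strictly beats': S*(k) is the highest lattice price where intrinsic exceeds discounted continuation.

Δt=0.03900  u=1.04399  d=0.95786  q=0.52143  discount=0.99723
step 8 (expiry): payoffs max(K−S,0) = 25.2148 16.2495 6.4780 0.0000 0.0000 0.0000 0.0000 0.0000 0.0000
step 7: (k=7,j=0): S=104.0914, K−S=20.8286, hold=20.4832 ⇒ V=20.8286 exercise | (k=7,j=1): S=113.4511, K−S=11.4689, hold=11.1234 ⇒ V=11.4689 exercise | (k=7,j=2): S=123.6525, K−S=1.2675, hold=3.0916 ⇒ V=3.0916 continue | (k=7,j=3): S=134.7712, K−S=0.0000, hold=0.0000 ⇒ V=0.0000 continue | (k=7,j=4): S=146.8896, K−S=0.0000, hold=0.0000 ⇒ V=0.0000 continue | (k=7,j=5): S=160.0978, K−S=0.0000, hold=0.0000 ⇒ V=0.0000 continue | (k=7,j=6): S=174.4935, K−S=0.0000, hold=0.0000 ⇒ V=0.0000 continue | (k=7,j=7): S=190.1838, K−S=0.0000, hold=0.0000 ⇒ V=0.0000 continue  boundary S*=113.4511
step 6: (k=6,j=0): S=108.6705, K−S=16.2495, hold=15.9040 ⇒ V=16.2495 exercise | (k=6,j=1): S=118.4420, K−S=6.4780, hold=7.0810 ⇒ V=7.0810 continue | (k=6,j=2): S=129.0922, K−S=0.0000, hold=1.4754 ⇒ V=1.4754 continue | (k=6,j=3): S=140.7000, K−S=0.0000, hold=0.0000 ⇒ V=0.0000 continue | (k=6,j=4): S=153.3516, K−S=0.0000, hold=0.0000 ⇒ V=0.0000 continue | (k=6,j=5): S=167.1407, K−S=0.0000, hold=0.0000 ⇒ V=0.0000 continue | (k=6,j=6): S=182.1698, K−S=0.0000, hold=0.0000 ⇒ V=0.0000 continue  boundary S*=108.6705
step 5: (k=5,j=0): S=113.4511, K−S=11.4689, hold=11.4370 ⇒ V=11.4689 exercise | (k=5,j=1): S=123.6525, K−S=1.2675, hold=4.1466 ⇒ V=4.1466 continue | (k=5,j=2): S=134.7712, K−S=0.0000, hold=0.7041 ⇒ V=0.7041 continue | (k=5,j=3): S=146.8896, K−S=0.0000, hold=0.0000 ⇒ V=0.0000 continue | (k=5,j=4): S=160.0978, K−S=0.0000, hold=0.0000 ⇒ V=0.0000 continue | (k=5,j=5): S=174.4935, K−S=0.0000, hold=0.0000 ⇒ V=0.0000 continue  boundary S*=113.4511
step 4: (k=4,j=0): S=118.4420, K−S=6.4780, hold=7.6296 ⇒ V=7.6296 continue | (k=4,j=1): S=129.0922, K−S=0.0000, hold=2.3451 ⇒ V=2.3451 continue | (k=4,j=2): S=140.7000, K−S=0.0000, hold=0.3360 ⇒ V=0.3360 continue | (k=4,j=3): S=153.3516, K−S=0.0000, hold=0.0000 ⇒ V=0.0000 continue | (k=4,j=4): S=167.1407, K−S=0.0000, hold=0.0000 ⇒ V=0.0000 continue  boundary S*=-
step 3: (k=3,j=0): S=123.6525, K−S=1.2675, hold=4.8606 ⇒ V=4.8606 continue | (k=3,j=1): S=134.7712, K−S=0.0000, hold=1.2939 ⇒ V=1.2939 continue | (k=3,j=2): S=146.8896, K−S=0.0000, hold=0.1604 ⇒ V=0.1604 continue | (k=3,j=3): S=160.0978, K−S=0.0000, hold=0.0000 ⇒ V=0.0000 continue  boundary S*=-
step 2: (k=2,j=0): S=129.0922, K−S=0.0000, hold=2.9925 ⇒ V=2.9925 continue | (k=2,j=1): S=140.7000, K−S=0.0000, hold=0.7009 ⇒ V=0.7009 continue | (k=2,j=2): S=153.3516, K−S=0.0000, hold=0.0765 ⇒ V=0.0765 continue  boundary S*=-
step 1: (k=1,j=0): S=134.7712, K−S=0.0000, hold=1.7926 ⇒ V=1.7926 continue | (k=1,j=1): S=146.8896, K−S=0.0000, hold=0.3743 ⇒ V=0.3743 continue  boundary S*=-
step 0: (k=0,j=0): S=140.7000, K−S=0.0000, hold=1.0502 ⇒ V=1.0502 continue  boundary S*=-

price = 1.0502
boundary = - - - - - 113.4511 108.6705 113.4511
tree:
1.0502
1.7926 0.3743
2.9925 0.7009 0.0765
4.8606 1.2939 0.1604 0.0000
7.6296 2.3451 0.3360 0.0000 0.0000
11.4689 4.1466 0.7041 0.0000 0.0000 0.0000
16.2495 7.0810 1.4754 0.0000 0.0000 0.0000 0.0000
20.8286 11.4689 3.0916 0.0000 0.0000 0.0000 0.0000 0.0000
25.2148 16.2495 6.4780 0.0000 0.0000 0.0000 0.0000 0.0000 0.0000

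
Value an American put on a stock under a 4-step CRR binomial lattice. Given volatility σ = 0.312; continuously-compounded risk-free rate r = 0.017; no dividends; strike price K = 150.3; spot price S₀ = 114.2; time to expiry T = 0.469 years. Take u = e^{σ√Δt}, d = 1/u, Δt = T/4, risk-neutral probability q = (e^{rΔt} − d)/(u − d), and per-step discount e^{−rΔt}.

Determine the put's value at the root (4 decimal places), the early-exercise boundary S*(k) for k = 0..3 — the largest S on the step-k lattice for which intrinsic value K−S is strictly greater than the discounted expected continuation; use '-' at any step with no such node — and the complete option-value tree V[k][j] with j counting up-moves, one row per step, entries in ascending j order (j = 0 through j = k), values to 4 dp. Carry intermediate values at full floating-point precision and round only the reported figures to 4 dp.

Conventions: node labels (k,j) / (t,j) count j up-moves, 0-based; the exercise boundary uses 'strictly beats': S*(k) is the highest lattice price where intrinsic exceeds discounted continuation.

price = 36.8880
boundary = - 102.6286 114.2000 127.0760
tree:
36.8880
47.6714 25.4812
58.0703 36.1000 14.2038
67.4155 47.6714 23.2240 4.5934
75.8138 58.0703 36.1000 8.8961 0.0000

Δt=0.11725  u=1.11275  d=0.89867  q=0.48264  discount=0.99801
step 4 (expiry): payoffs max(K−S,0) = 75.8138 58.0703 36.1000 8.8961 0.0000
step 3: (k=3,j=0): S=82.8845, K−S=67.4155, hold=67.1162 ⇒ V=67.4155 exercise | (k=3,j=1): S=102.6286, K−S=47.6714, hold=47.3721 ⇒ V=47.6714 exercise | (k=3,j=2): S=127.0760, K−S=23.2240, hold=22.9247 ⇒ V=23.2240 exercise | (k=3,j=3): S=157.3471, K−S=0.0000, hold=4.5934 ⇒ V=4.5934 continue  boundary S*=127.0760
step 2: (k=2,j=0): S=92.2297, K−S=58.0703, hold=57.7710 ⇒ V=58.0703 exercise | (k=2,j=1): S=114.2000, K−S=36.1000, hold=35.8007 ⇒ V=36.1000 exercise | (k=2,j=2): S=141.4039, K−S=8.8961, hold=14.2038 ⇒ V=14.2038 continue  boundary S*=114.2000
step 1: (k=1,j=0): S=102.6286, K−S=47.6714, hold=47.3721 ⇒ V=47.6714 exercise | (k=1,j=1): S=127.0760, K−S=23.2240, hold=25.4812 ⇒ V=25.4812 continue  boundary S*=102.6286
step 0: (k=0,j=0): S=114.2000, K−S=36.1000, hold=36.8880 ⇒ V=36.8880 continue  boundary S*=-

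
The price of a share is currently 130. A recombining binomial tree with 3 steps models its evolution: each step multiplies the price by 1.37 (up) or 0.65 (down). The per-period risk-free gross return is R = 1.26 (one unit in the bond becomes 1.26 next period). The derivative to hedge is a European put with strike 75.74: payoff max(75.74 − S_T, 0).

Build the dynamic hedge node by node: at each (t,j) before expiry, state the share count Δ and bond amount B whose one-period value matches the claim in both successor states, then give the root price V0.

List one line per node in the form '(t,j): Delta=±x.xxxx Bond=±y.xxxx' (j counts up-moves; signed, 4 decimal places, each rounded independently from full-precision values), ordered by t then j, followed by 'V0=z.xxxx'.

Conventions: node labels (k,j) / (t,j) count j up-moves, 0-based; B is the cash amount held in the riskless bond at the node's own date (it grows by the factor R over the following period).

(0,0): Delta=-0.0071 Bond=1.0051
(1,0): Delta=-0.0843 Bond=7.7890
(1,1): Delta=-0.0005 Bond=0.0902
(2,0): Delta=-1.0000 Bond=60.1111
(2,1): Delta=-0.0059 Bond=0.7441
(2,2): Delta=0.0000 Bond=0.0000
V0=0.0860

Since d<R<u, set p* = (R−d)/(u−d) = 0.8472; price each node as the discounted p*-expectation of its children.
At maturity the claim pays: V(3,0)=40.0387, V(3,1)=0.4927, V(3,2)=0.0000, V(3,3)=0.0000
Node (2,0) S=54.9250: V=(p*·0.4927+(1−p*)·40.0387)/1.26=5.1861; Δ=(0.4927−40.0387)/(75.2473−35.7013)=-1.0000; B=V−Δ·S=60.1111
Node (2,1) S=115.7650: V=(p*·0.0000+(1−p*)·0.4927)/1.26=0.0597; Δ=(0.0000−0.4927)/(158.5981−75.2473)=-0.0059; B=V−Δ·S=0.7441
Node (2,2) S=243.9970: V=(p*·0.0000+(1−p*)·0.0000)/1.26=0.0000; Δ=(0.0000−0.0000)/(334.2759−158.5981)=0.0000; B=V−Δ·S=0.0000
Node (1,0) S=84.5000: V=(p*·0.0597+(1−p*)·5.1861)/1.26=0.6690; Δ=(0.0597−5.1861)/(115.7650−54.9250)=-0.0843; B=V−Δ·S=7.7890
Node (1,1) S=178.1000: V=(p*·0.0000+(1−p*)·0.0597)/1.26=0.0072; Δ=(0.0000−0.0597)/(243.9970−115.7650)=-0.0005; B=V−Δ·S=0.0902
Node (0,0) S=130.0000: V=(p*·0.0072+(1−p*)·0.6690)/1.26=0.0860; Δ=(0.0072−0.6690)/(178.1000−84.5000)=-0.0071; B=V−Δ·S=1.0051
Check: Δ(0,0)·S0 + B(0,0) = 0.0860 = V0.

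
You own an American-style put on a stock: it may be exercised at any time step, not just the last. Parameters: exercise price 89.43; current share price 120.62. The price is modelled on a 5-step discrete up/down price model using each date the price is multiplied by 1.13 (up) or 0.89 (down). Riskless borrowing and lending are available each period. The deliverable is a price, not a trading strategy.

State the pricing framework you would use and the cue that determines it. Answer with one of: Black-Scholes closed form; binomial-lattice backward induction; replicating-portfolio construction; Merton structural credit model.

framework: binomial-lattice backward induction

Key observation: the defining feature is the embedded early-exercise option across 5 discrete dates on the spot-120.62 tree; pricing the strike-89.43 put means working backward with an exercise test at every node.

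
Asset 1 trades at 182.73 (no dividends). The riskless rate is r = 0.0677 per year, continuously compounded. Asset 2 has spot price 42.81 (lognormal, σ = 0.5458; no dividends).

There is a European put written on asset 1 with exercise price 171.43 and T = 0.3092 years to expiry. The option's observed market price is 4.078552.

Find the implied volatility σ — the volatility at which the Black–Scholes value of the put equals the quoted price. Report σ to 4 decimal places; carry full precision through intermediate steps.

sigma = 0.2513

At σ = 0.2513 the Black–Scholes value reproduces the quote:
σ√T = 0.2513·√0.3092 = 0.139737
d₁ = (ln(S/K) + (r+σ²/2)T) / (σ√T) = (ln(182.73/171.43) + (0.0677+0.2513²/2)·0.3092) / 0.139737 = (0.063835 + 0.030696) / 0.139737 = 0.676489
d₂ = d₁ − σ√T = 0.676489 − 0.139737 = 0.536752
e^{−rT} = 0.979285
N(−d₁) = 0.249365,  N(−d₂) = 0.295720
V = K·e^{−rT}·N(−d₂) − S·N(−d₁) = 49.645037 − 45.566486 = 4.078552 (the quoted price), and the Black–Scholes price is strictly increasing in σ, so σ is unique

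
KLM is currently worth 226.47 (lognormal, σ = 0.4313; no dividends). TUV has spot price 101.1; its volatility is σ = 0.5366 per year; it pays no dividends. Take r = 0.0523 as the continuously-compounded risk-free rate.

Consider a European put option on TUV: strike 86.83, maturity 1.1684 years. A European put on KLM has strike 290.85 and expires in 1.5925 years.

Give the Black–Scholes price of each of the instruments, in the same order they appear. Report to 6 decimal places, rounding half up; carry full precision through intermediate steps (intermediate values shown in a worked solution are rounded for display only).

[TUV put K=86.83]
σ√T = 0.5366·√1.1684 = 0.580025
d₁ = (ln(S/K) + (r+σ²/2)T) / (σ√T) = (ln(101.1/86.83) + (0.0523+0.5366²/2)·1.1684) / 0.580025 = (0.152158 + 0.229322) / 0.580025 = 0.657695
d₂ = d₁ − σ√T = 0.657695 − 0.580025 = 0.077671
e^{−rT} = 0.940722
N(−d₁) = 0.255367,  N(−d₂) = 0.469045
price = K·e^{−rT}·N(−d₂) − S·N(−d₁) = 38.312960 − 25.817597 = 12.495363
[KLM put K=290.85]
σ√T = 0.4313·√1.5925 = 0.544276
d₁ = (ln(S/K) + (r+σ²/2)T) / (σ√T) = (ln(226.47/290.85) + (0.0523+0.4313²/2)·1.5925) / 0.544276 = (-0.250195 + 0.231406) / 0.544276 = -0.034522
d₂ = d₁ − σ√T = -0.034522 − 0.544276 = -0.578798
e^{−rT} = 0.920086
N(−d₁) = 0.513769,  N(−d₂) = 0.718637
price = K·e^{−rT}·N(−d₂) − S·N(−d₁) = 192.312404 − 116.353350 = 75.959054

price(TUV put K=86.83) = 12.495363
price(KLM put K=290.85) = 75.959054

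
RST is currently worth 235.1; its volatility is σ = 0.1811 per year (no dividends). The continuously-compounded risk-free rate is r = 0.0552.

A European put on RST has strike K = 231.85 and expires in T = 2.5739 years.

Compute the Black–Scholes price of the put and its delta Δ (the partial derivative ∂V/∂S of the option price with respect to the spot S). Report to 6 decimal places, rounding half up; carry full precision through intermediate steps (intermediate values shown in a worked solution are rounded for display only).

σ√T = 0.1811·√2.5739 = 0.290546
d₁ = (ln(S/K) + (r+σ²/2)T) / (σ√T) = (ln(235.1/231.85) + (0.0552+0.1811²/2)·2.5739) / 0.290546 = (0.013920 + 0.184288) / 0.290546 = 0.682192
d₂ = d₁ − σ√T = 0.682192 − 0.290546 = 0.391647
e^{−rT} = 0.867552
N(−d₁) = 0.247559,  N(−d₂) = 0.347660
Put price V = K·e^{−rT}·N(−d₂) − S·N(−d₁) = 69.928961 − 58.201038 = 11.727922
Δ = −N(−d₁) = -0.247559

price = 11.727922
Δ = -0.247559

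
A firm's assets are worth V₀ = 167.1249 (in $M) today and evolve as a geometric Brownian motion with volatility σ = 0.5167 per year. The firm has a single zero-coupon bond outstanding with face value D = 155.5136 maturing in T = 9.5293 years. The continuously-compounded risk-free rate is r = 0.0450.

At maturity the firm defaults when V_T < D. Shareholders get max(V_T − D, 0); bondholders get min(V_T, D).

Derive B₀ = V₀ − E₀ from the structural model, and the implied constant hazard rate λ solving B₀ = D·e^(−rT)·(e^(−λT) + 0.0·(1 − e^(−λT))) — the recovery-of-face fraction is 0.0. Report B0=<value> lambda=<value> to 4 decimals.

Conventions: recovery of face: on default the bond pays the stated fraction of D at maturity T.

Apply the equity-as-call identities (strike 155.5136, horizon 9.5293 years):
d₁ = [ln(V₀/D) + (r + σ²/2)T] / (σ√T)
   = [ln(167.1249/155.5136) + (0.0450 + 0.5·0.5167²)·9.5293] / (0.5167·√9.5293)
   = [0.072008 + 1.700879] / 1.595030 = 1.111507
d₂ = d₁ − σ√T = 1.111507 − 1.595030 = -0.483523
N(d₁) = 0.866825,  N(d₂) = 0.314362,  e^(−rT) = 0.651278
E₀ = V₀·N(d₁) − D·e^(−rT)·N(d₂)
   = 167.1249·0.866825 − 155.5136·0.651278·0.314362 = 113.028616
B₀ = V₀ − E₀ = 167.1249 − 113.028616 = 54.096284
e^(−λT) = (B₀·e^(rT)/D − 0)/(1 − 0) = (54.0963·1.535442/155.5136 − 0)/1 = 0.53411244
λ = −ln(0.53411244)/9.5293 = 0.065813

B0=54.0963 lambda=0.0658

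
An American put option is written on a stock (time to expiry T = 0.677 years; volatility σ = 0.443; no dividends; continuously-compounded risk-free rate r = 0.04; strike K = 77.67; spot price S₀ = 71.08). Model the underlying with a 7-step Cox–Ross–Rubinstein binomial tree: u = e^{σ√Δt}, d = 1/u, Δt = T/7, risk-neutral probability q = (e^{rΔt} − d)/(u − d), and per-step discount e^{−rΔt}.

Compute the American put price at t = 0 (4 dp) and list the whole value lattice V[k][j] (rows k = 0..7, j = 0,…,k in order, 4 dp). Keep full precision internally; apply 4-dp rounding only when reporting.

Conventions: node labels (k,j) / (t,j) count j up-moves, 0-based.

price = 13.3296
tree:
13.3296
18.2584 8.0898
24.1377 12.0275 3.8831
30.6534 17.2637 6.4439 1.1362
36.7044 23.7086 10.4111 2.1920 0.0000
41.9766 30.6534 16.1872 4.2287 0.0000 0.0000
46.5703 36.7044 23.7086 8.1579 0.0000 0.0000 0.0000
50.5729 41.9766 30.6534 15.7380 0.0000 0.0000 0.0000 0.0000

Δt=0.09671, u=1.14771, d=0.87130, q=0.47964, disc=e^(-rΔt)=0.99614
k=7 terminal: V=max(K-S,0) → 50.5729 41.9766 30.6534 15.7380 0.0000 0.0000 0.0000 0.0000
k=6: j=0 S=31.0997 intr=46.5703 cont=46.2705 V=46.5703[EX]; j=1 S=40.9656 intr=36.7044 cont=36.4045 V=36.7044[EX]; j=2 S=53.9614 intr=23.7086 cont=23.4087 V=23.7086[EX]; j=3 S=71.0800 intr=6.5900 cont=8.1579 V=8.1579[hold]; j=4 S=93.6292 intr=0.0000 cont=0.0000 V=0.0000[hold]; j=5 S=123.3319 intr=0.0000 cont=0.0000 V=0.0000[hold]; j=6 S=162.4573 intr=0.0000 cont=0.0000 V=0.0000[hold]
k=5: j=0 S=35.6934 intr=41.9766 cont=41.6767 V=41.9766[EX]; j=1 S=47.0166 intr=30.6534 cont=30.3535 V=30.6534[EX]; j=2 S=61.9320 intr=15.7380 cont=16.1872 V=16.1872[hold]; j=3 S=81.5792 intr=0.0000 cont=4.2287 V=4.2287[hold]; j=4 S=107.4591 intr=0.0000 cont=0.0000 V=0.0000[hold]; j=5 S=141.5492 intr=0.0000 cont=0.0000 V=0.0000[hold]
k=4: j=0 S=40.9656 intr=36.7044 cont=36.4045 V=36.7044[EX]; j=1 S=53.9614 intr=23.7086 cont=23.6233 V=23.7086[EX]; j=2 S=71.0800 intr=6.5900 cont=10.4111 V=10.4111[hold]; j=3 S=93.6292 intr=0.0000 cont=2.1920 V=2.1920[hold]; j=4 S=123.3319 intr=0.0000 cont=0.0000 V=0.0000[hold]
k=3: j=0 S=47.0166 intr=30.6534 cont=30.3535 V=30.6534[EX]; j=1 S=61.9320 intr=15.7380 cont=17.2637 V=17.2637[hold]; j=2 S=81.5792 intr=0.0000 cont=6.4439 V=6.4439[hold]; j=3 S=107.4591 intr=0.0000 cont=1.1362 V=1.1362[hold]
k=2: j=0 S=53.9614 intr=23.7086 cont=24.1377 V=24.1377[hold]; j=1 S=71.0800 intr=6.5900 cont=12.0275 V=12.0275[hold]; j=2 S=93.6292 intr=0.0000 cont=3.8831 V=3.8831[hold]
k=1: j=0 S=61.9320 intr=15.7380 cont=18.2584 V=18.2584[hold]; j=1 S=81.5792 intr=0.0000 cont=8.0898 V=8.0898[hold]
k=0: j=0 S=71.0800 intr=6.5900 cont=13.3296 V=13.3296[hold]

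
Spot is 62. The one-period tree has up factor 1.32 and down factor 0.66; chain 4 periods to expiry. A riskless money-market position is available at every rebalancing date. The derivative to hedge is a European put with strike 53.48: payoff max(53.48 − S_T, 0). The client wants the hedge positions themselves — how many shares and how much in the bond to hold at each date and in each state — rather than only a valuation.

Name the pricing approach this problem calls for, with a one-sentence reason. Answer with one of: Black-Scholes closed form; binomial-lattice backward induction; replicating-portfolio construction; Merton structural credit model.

framework: replicating-portfolio construction

Key observation: a price alone would not answer the question — the per-node share/bond construction on the spot-62, 1.32/0.66 tree is required, and only the replicating-portfolio method yields it.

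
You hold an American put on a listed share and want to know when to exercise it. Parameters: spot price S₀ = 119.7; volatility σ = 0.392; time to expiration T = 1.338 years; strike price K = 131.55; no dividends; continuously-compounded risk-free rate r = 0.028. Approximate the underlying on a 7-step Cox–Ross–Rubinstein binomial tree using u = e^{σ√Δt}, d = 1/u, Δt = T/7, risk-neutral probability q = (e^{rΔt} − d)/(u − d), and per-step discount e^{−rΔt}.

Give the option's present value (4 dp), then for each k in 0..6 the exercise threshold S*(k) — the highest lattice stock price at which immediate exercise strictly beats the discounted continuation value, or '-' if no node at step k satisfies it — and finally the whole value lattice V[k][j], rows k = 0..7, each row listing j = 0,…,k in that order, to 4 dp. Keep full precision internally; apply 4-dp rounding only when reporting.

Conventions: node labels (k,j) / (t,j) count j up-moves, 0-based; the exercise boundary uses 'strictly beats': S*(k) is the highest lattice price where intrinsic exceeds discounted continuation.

Δt=0.19114, u=1.18694, d=0.84250, q=0.47284, disc=e^(-rΔt)=0.99466
k=7 terminal: V=max(K-S,0) → 95.4853 80.7407 59.9681 30.7028 0.0000 0.0000 0.0000 0.0000
k=6: j=0 S=42.8068 intr=88.7432 cont=88.0410 V=88.7432[EX]; j=1 S=60.3078 intr=71.2422 cont=70.5401 V=71.2422[EX]; j=2 S=84.9637 intr=46.5863 cont=45.8841 V=46.5863[EX]; j=3 S=119.7000 intr=11.8500 cont=16.0989 V=16.0989[hold]; j=4 S=168.6377 intr=0.0000 cont=0.0000 V=0.0000[hold]; j=5 S=237.5829 intr=0.0000 cont=0.0000 V=0.0000[hold]; j=6 S=334.7153 intr=0.0000 cont=0.0000 V=0.0000[hold]  S*(6)=84.9637
k=5: j=0 S=50.8093 intr=80.7407 cont=80.0386 V=80.7407[EX]; j=1 S=71.5819 intr=59.9681 cont=59.2659 V=59.9681[EX]; j=2 S=100.8472 intr=30.7028 cont=31.9989 V=31.9989[hold]; j=3 S=142.0772 intr=0.0000 cont=8.4414 V=8.4414[hold]; j=4 S=200.1635 intr=0.0000 cont=0.0000 V=0.0000[hold]; j=5 S=281.9976 intr=0.0000 cont=0.0000 V=0.0000[hold]  S*(5)=71.5819
k=4: j=0 S=60.3078 intr=71.2422 cont=70.5401 V=71.2422[EX]; j=1 S=84.9637 intr=46.5863 cont=46.4937 V=46.5863[EX]; j=2 S=119.7000 intr=11.8500 cont=20.7487 V=20.7487[hold]; j=3 S=168.6377 intr=0.0000 cont=4.4262 V=4.4262[hold]; j=4 S=237.5829 intr=0.0000 cont=0.0000 V=0.0000[hold]  S*(4)=84.9637
k=3: j=0 S=71.5819 intr=59.9681 cont=59.2659 V=59.9681[EX]; j=1 S=100.8472 intr=30.7028 cont=34.1858 V=34.1858[hold]; j=2 S=142.0772 intr=0.0000 cont=12.9612 V=12.9612[hold]; j=3 S=200.1635 intr=0.0000 cont=2.3209 V=2.3209[hold]  S*(3)=71.5819
k=2: j=0 S=84.9637 intr=46.5863 cont=47.5222 V=47.5222[hold]; j=1 S=119.7000 intr=11.8500 cont=24.0211 V=24.0211[hold]; j=2 S=168.6377 intr=0.0000 cont=7.8877 V=7.8877[hold]  S*(2)=-
k=1: j=0 S=100.8472 intr=30.7028 cont=36.2156 V=36.2156[hold]; j=1 S=142.0772 intr=0.0000 cont=16.3051 V=16.3051[hold]  S*(1)=-
k=0: j=0 S=119.7000 intr=11.8500 cont=26.6581 V=26.6581[hold]  S*(0)=-

price = 26.6581
boundary = - - - 71.5819 84.9637 71.5819 84.9637
tree:
26.6581
36.2156 16.3051
47.5222 24.0211 7.8877
59.9681 34.1858 12.9612 2.3209
71.2422 46.5863 20.7487 4.4262 0.0000
80.7407 59.9681 31.9989 8.4414 0.0000 0.0000
88.7432 71.2422 46.5863 16.0989 0.0000 0.0000 0.0000
95.4853 80.7407 59.9681 30.7028 0.0000 0.0000 0.0000 0.0000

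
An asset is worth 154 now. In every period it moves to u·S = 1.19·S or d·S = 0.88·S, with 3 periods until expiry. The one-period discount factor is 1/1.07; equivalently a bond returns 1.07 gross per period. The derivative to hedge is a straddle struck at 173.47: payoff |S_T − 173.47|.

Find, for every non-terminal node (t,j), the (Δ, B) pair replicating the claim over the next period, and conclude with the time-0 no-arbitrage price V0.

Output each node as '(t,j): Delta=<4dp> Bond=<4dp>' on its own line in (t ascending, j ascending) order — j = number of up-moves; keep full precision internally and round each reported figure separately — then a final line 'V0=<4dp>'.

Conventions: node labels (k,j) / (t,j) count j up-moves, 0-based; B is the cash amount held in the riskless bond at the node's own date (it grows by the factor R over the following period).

(0,0): Delta=0.2494 Bond=-5.3341
(1,0): Delta=-0.4972 Bond=95.4709
(1,1): Delta=0.5981 Bond=-69.6097
(2,0): Delta=-1.0000 Bond=162.1215
(2,1): Delta=-0.2623 Bond=64.2795
(2,2): Delta=1.0000 Bond=-162.1215
V0=33.0789

Arbitrage-free pricing uses the up-move probability p* = (R−d)/(u−d) = 0.6129, discounting each step at R = 1.07.
At maturity the claim pays: V(3,0)=68.5233, V(3,1)=31.5535, V(3,2)=18.4399, V(3,3)=86.0445
Node (2,0) S=119.2576: V=(p*·31.5535+(1−p*)·68.5233)/1.07=42.8639; Δ=(31.5535−68.5233)/(141.9165−104.9467)=-1.0000; B=V−Δ·S=162.1215
Node (2,1) S=161.2688: V=(p*·18.4399+(1−p*)·31.5535)/1.07=21.9777; Δ=(18.4399−31.5535)/(191.9099−141.9165)=-0.2623; B=V−Δ·S=64.2795
Node (2,2) S=218.0794: V=(p*·86.0445+(1−p*)·18.4399)/1.07=55.9579; Δ=(86.0445−18.4399)/(259.5145−191.9099)=1.0000; B=V−Δ·S=-162.1215
Node (1,0) S=135.5200: V=(p*·21.9777+(1−p*)·42.8639)/1.07=28.0959; Δ=(21.9777−42.8639)/(161.2688−119.2576)=-0.4972; B=V−Δ·S=95.4709
Node (1,1) S=183.2600: V=(p*·55.9579+(1−p*)·21.9777)/1.07=40.0040; Δ=(55.9579−21.9777)/(218.0794−161.2688)=0.5981; B=V−Δ·S=-69.6097
Node (0,0) S=154.0000: V=(p*·40.0040+(1−p*)·28.0959)/1.07=33.0789; Δ=(40.0040−28.0959)/(183.2600−135.5200)=0.2494; B=V−Δ·S=-5.3341
As a check, the time-0 holding Δ(0,0)·S0 + B(0,0) comes to 33.0789 — exactly V0.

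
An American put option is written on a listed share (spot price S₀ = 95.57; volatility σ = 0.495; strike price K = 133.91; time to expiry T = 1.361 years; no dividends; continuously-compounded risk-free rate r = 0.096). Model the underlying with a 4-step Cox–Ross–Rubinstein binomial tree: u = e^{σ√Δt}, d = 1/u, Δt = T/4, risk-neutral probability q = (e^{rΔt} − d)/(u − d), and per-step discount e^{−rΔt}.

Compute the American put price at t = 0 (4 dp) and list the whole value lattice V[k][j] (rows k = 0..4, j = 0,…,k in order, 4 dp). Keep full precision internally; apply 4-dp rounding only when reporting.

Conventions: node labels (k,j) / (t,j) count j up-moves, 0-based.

Δt=0.34025, u=1.33474, d=0.74921, q=0.48502, disc=e^(-rΔt)=0.96786
k=4 terminal: V=max(K-S,0) → 103.7985 80.2653 38.3400 0.0000 0.0000
k=3: j=0 S=40.1910 intr=93.7190 cont=89.4156 V=93.7190[EX]; j=1 S=71.6018 intr=62.3082 cont=58.0048 V=62.3082[EX]; j=2 S=127.5613 intr=6.3487 cont=19.1099 V=19.1099[hold]; j=3 S=227.2552 intr=0.0000 cont=0.0000 V=0.0000[hold]
k=2: j=0 S=53.6447 intr=80.2653 cont=75.9619 V=80.2653[EX]; j=1 S=95.5700 intr=38.3400 cont=40.0271 V=40.0271[hold]; j=2 S=170.2615 intr=0.0000 cont=9.5250 V=9.5250[hold]
k=1: j=0 S=71.6018 intr=62.3082 cont=58.7968 V=62.3082[EX]; j=1 S=127.5613 intr=6.3487 cont=24.4221 V=24.4221[hold]
k=0: j=0 S=95.5700 intr=38.3400 cont=42.5209 V=42.5209[hold]

price = 42.5209
tree:
42.5209
62.3082 24.4221
80.2653 40.0271 9.5250
93.7190 62.3082 19.1099 0.0000
103.7985 80.2653 38.3400 0.0000 0.0000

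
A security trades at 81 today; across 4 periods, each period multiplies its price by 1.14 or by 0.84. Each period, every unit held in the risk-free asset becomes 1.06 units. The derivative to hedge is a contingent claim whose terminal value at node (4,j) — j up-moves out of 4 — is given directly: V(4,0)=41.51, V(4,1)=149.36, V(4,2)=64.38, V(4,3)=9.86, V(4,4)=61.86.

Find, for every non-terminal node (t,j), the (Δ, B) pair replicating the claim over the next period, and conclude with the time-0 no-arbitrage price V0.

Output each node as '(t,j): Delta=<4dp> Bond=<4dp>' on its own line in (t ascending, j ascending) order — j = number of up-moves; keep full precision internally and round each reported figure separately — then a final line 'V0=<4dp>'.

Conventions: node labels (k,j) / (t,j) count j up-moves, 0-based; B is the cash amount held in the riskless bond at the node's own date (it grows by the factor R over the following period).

Arbitrage-free pricing uses the up-move probability p* = (R−d)/(u−d) = 0.7333, discounting each step at R = 1.06.
Expiry values: V(4,0)=41.5100, V(4,1)=149.3600, V(4,2)=64.3800, V(4,3)=9.8600, V(4,4)=61.8600
Node (3,0) S=48.0090: V=(p*·149.3600+(1−p*)·41.5100)/1.06=113.7736; Δ=(149.3600−41.5100)/(54.7303−40.3276)=7.4882; B=V−Δ·S=-245.7264
Node (3,1) S=65.1551: V=(p*·64.3800+(1−p*)·149.3600)/1.06=82.1145; Δ=(64.3800−149.3600)/(74.2768−54.7303)=-4.3476; B=V−Δ·S=365.3811
Node (3,2) S=88.4248: V=(p*·9.8600+(1−p*)·64.3800)/1.06=23.0176; Δ=(9.8600−64.3800)/(100.8043−74.2768)=-2.0552; B=V−Δ·S=204.7509
Node (3,3) S=120.0051: V=(p*·61.8600+(1−p*)·9.8600)/1.06=45.2767; Δ=(61.8600−9.8600)/(136.8058−100.8043)=1.4444; B=V−Δ·S=-128.0566
Node (2,0) S=57.1536: V=(p*·82.1145+(1−p*)·113.7736)/1.06=85.4310; Δ=(82.1145−113.7736)/(65.1551−48.0090)=-1.8464; B=V−Δ·S=190.9614
Node (2,1) S=77.5656: V=(p*·23.0176+(1−p*)·82.1145)/1.06=36.5819; Δ=(23.0176−82.1145)/(88.4248−65.1551)=-2.5397; B=V−Δ·S=233.5714
Node (2,2) S=105.2676: V=(p*·45.2767+(1−p*)·23.0176)/1.06=37.1141; Δ=(45.2767−23.0176)/(120.0051−88.4248)=0.7048; B=V−Δ·S=-37.0829
Node (1,0) S=68.0400: V=(p*·36.5819+(1−p*)·85.4310)/1.06=46.8003; Δ=(36.5819−85.4310)/(77.5656−57.1536)=-2.3932; B=V−Δ·S=209.6309
Node (1,1) S=92.3400: V=(p*·37.1141+(1−p*)·36.5819)/1.06=34.8794; Δ=(37.1141−36.5819)/(105.2676−77.5656)=0.0192; B=V−Δ·S=33.1052
Node (0,0) S=81.0000: V=(p*·34.8794+(1−p*)·46.8003)/1.06=35.9041; Δ=(34.8794−46.8003)/(92.3400−68.0400)=-0.4906; B=V−Δ·S=75.6403
As a check, the time-0 holding Δ(0,0)·S0 + B(0,0) comes to 35.9041 — exactly V0.

(0,0): Delta=-0.4906 Bond=75.6403
(1,0): Delta=-2.3932 Bond=209.6309
(1,1): Delta=0.0192 Bond=33.1052
(2,0): Delta=-1.8464 Bond=190.9614
(2,1): Delta=-2.5397 Bond=233.5714
(2,2): Delta=0.7048 Bond=-37.0829
(3,0): Delta=7.4882 Bond=-245.7264
(3,1): Delta=-4.3476 Bond=365.3811
(3,2): Delta=-2.0552 Bond=204.7509
(3,3): Delta=1.4444 Bond=-128.0566
V0=35.9041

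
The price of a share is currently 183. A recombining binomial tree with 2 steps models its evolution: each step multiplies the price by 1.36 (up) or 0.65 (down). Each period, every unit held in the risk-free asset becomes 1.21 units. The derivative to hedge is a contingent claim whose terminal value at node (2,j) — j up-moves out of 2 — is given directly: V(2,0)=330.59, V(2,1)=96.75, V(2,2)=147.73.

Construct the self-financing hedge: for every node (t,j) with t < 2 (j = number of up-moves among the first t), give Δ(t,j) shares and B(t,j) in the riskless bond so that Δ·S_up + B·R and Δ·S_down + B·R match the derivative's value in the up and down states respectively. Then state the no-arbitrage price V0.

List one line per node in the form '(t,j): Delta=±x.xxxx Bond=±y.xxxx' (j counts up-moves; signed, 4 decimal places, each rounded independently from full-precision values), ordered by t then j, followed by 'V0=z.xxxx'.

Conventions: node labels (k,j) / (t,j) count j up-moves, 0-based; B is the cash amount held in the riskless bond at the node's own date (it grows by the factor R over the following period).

Since d<R<u, set p* = (R−d)/(u−d) = 0.7887; price each node as the discounted p*-expectation of its children.
At maturity the claim pays: V(2,0)=330.5900, V(2,1)=96.7500, V(2,2)=147.7300
Node (1,0) S=118.9500: V=(p*·96.7500+(1−p*)·330.5900)/1.21=120.7875; Δ=(96.7500−330.5900)/(161.7720−77.3175)=-2.7688; B=V−Δ·S=450.1396
Node (1,1) S=248.8800: V=(p*·147.7300+(1−p*)·96.7500)/1.21=113.1897; Δ=(147.7300−96.7500)/(338.4768−161.7720)=0.2885; B=V−Δ·S=41.3869
Node (0,0) S=183.0000: V=(p*·113.1897+(1−p*)·120.7875)/1.21=94.8718; Δ=(113.1897−120.7875)/(248.8800−118.9500)=-0.0585; B=V−Δ·S=105.5728
As a check, the time-0 holding Δ(0,0)·S0 + B(0,0) comes to 94.8718 — exactly V0.

(0,0): Delta=-0.0585 Bond=105.5728
(1,0): Delta=-2.7688 Bond=450.1396
(1,1): Delta=0.2885 Bond=41.3869
V0=94.8718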